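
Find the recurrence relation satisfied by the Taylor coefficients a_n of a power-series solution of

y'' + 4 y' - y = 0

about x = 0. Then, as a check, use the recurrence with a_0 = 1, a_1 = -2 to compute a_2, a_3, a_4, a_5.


Substitute y = sum_n a_n x^n.
y''(x) has coefficient (n+2)(n+1) a_{n+2} at x^n;
4 y'(x) has coefficient 4 (n+1) a_{n+1} at x^n;
-y(x) has coefficient -1 a_n at x^n.
Matching x^n: (n+2)(n+1) a_{n+2} + 4 (n+1) a_{n+1} - 1 a_n = 0.
Thus a_{n+2} = [-4 (n+1) a_{n+1} + 1 a_n] / ((n+1)(n+2)).

Check with a_0 = 1, a_1 = -2 (apply the recurrence for n = 0, 1, 2, 3): a_0 = 1, a_1 = -2, a_2 = 9/2, a_3 = -19/3, a_4 = 161/24, a_5 = -341/60.

a_(n+2) = [-4 (n+1) a_(n+1) + 1 a_n] / ((n+1)(n+2)); check: a_0 = 1, a_1 = -2, a_2 = 9/2, a_3 = -19/3, a_4 = 161/24, a_5 = -341/60


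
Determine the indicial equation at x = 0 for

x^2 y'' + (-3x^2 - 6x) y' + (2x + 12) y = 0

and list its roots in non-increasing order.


Divide by x^2 to reach normal form y'' + P_1(x) y' + P_2(x) y = 0 with P_1(x) = -3 - 6/x and P_2(x) = 2/x + 12/x^2.
x = 0 is a singular point because the y'-coefficient -3 - 6/x has a pole at x = 0 and the y-coefficient 2/x + 12/x^2 has a pole at x = 0.
It is a regular singular point because x P_1(x) = p(x) = -3x - 6 and x^2 P_2(x) = q(x) = 2x + 12 are polynomials, hence analytic at x = 0.
p(0) = -6,  q(0) = 12.
Indicial equation: r(r-1) + p(0) r + q(0) = 0, i.e. r^2 + (p(0) - 1) r + q(0) = 0, i.e. r^2 - 7 r + 12 = 0.
Discriminant: (-7)^2 - 4(12) = 1, so r = (7 ± 1)/2.
Solving: r_1 = 4, r_2 = 3.

indicial: r^2 - 7 r + 12 = 0; roots r_1 = 4, r_2 = 3


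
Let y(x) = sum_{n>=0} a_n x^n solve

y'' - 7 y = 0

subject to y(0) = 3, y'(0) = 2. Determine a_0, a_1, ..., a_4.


Ansatz: y(x) = sum_{n>=0} a_n x^n, so y'(x) = sum_{n>=1} n a_n x^(n-1) and y''(x) = sum_{n>=2} n(n-1) a_n x^(n-2).
Substitute into P(x) y'' + Q(x) y' + R(x) y = 0 with P(x) = 1, Q(x) = 0, R(x) = -7, and match powers of x.
Initial conditions: a_0 = 3, a_1 = 2.
Setting the coefficient of each power of x to zero and solving order by order (substituting the coefficients already found):
  x^0: 2 a_2 - 7 a_0 = 0  ->  2 a_2 = 7 a_0 = 21  ->  a_2 = 21/2
  x^1: 6 a_3 - 7 a_1 = 0  ->  6 a_3 = 7 a_1 = 14  ->  a_3 = 7/3
  x^2: 12 a_4 - 7 a_2 = 0  ->  12 a_4 = 7 a_2 = 147/2  ->  a_4 = 49/8
Truncated series: y(x) = 3 + 2 x + (21/2) x^2 + (7/3) x^3 + (49/8) x^4 + O(x^5).

a_0 = 3; a_1 = 2; a_2 = 21/2; a_3 = 7/3; a_4 = 49/8


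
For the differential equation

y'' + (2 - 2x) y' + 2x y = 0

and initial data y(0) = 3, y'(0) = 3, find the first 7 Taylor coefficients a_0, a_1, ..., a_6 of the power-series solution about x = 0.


Ansatz: y(x) = sum_{n>=0} a_n x^n, so y'(x) = sum_{n>=1} n a_n x^(n-1) and y''(x) = sum_{n>=2} n(n-1) a_n x^(n-2).
Substitute into P(x) y'' + Q(x) y' + R(x) y = 0 with P(x) = 1, Q(x) = 2 - 2x, R(x) = 2x, and match powers of x.
Initial conditions: a_0 = 3, a_1 = 3.
Setting the coefficient of each power of x to zero and solving order by order (substituting the coefficients already found):
  x^0: 2 a_2 + 2 a_1 = 0  ->  2 a_2 = -2 a_1 = -6  ->  a_2 = -3
  x^1: 6 a_3 + 4 a_2 - 2 a_1 + 2 a_0 = 0  ->  6 a_3 = -4 a_2 + 2 a_1 - 2 a_0 = 12  ->  a_3 = 2
  x^2: 12 a_4 + 6 a_3 - 4 a_2 + 2 a_1 = 0  ->  12 a_4 = -6 a_3 + 4 a_2 - 2 a_1 = -30  ->  a_4 = -5/2
  x^3: 20 a_5 + 8 a_4 - 6 a_3 + 2 a_2 = 0  ->  20 a_5 = -8 a_4 + 6 a_3 - 2 a_2 = 38  ->  a_5 = 19/10
  x^4: 30 a_6 + 10 a_5 - 8 a_4 + 2 a_3 = 0  ->  30 a_6 = -10 a_5 + 8 a_4 - 2 a_3 = -43  ->  a_6 = -43/30
Truncated series: y(x) = 3 + 3 x - 3 x^2 + 2 x^3 - (5/2) x^4 + (19/10) x^5 - (43/30) x^6 + O(x^7).

a_0 = 3; a_1 = 3; a_2 = -3; a_3 = 2; a_4 = -5/2; a_5 = 19/10; a_6 = -43/30


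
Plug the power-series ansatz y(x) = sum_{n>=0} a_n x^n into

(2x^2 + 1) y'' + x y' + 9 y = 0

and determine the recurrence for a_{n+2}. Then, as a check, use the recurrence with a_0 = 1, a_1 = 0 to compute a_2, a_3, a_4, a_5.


Substitute y = sum_n a_n x^n.
(1 + 2 x^2) y'' contributes (n+2)(n+1) a_{n+2} + 2 n(n-1) a_n at x^n.
x y'(x) contributes n a_n at x^n.
9 y(x) contributes 9 a_n at x^n.
Matching x^n: (n+2)(n+1) a_{n+2} + (2 n(n-1) + n + 9) a_n = 0.
Thus a_{n+2} = (-2 n(n-1) - n - 9) / ((n+1)(n+2)) * a_n.

Check with a_0 = 1, a_1 = 0 (apply the recurrence for n = 0, 1, 2, 3): a_0 = 1, a_1 = 0, a_2 = -9/2, a_3 = 0, a_4 = 45/8, a_5 = 0.

a_(n+2) = (-2 n(n-1) - n - 9) / ((n+1)(n+2)) * a_n; check: a_0 = 1, a_1 = 0, a_2 = -9/2, a_3 = 0, a_4 = 45/8, a_5 = 0


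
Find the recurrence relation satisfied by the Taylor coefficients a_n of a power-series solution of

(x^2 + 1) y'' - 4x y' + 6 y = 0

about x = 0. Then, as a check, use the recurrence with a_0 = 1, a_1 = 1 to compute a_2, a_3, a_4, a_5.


Substitute y = sum_n a_n x^n.
(1 + 1 x^2) y'' contributes (n+2)(n+1) a_{n+2} + n(n-1) a_n at x^n.
-4 x y'(x) contributes -4 n a_n at x^n.
6 y(x) contributes 6 a_n at x^n.
Matching x^n: (n+2)(n+1) a_{n+2} + (n(n-1) - 4 n + 6) a_n = 0.
Thus a_{n+2} = (-n(n-1) + 4 n - 6) / ((n+1)(n+2)) * a_n.

Check with a_0 = 1, a_1 = 1 (apply the recurrence for n = 0, 1, 2, 3): a_0 = 1, a_1 = 1, a_2 = -3, a_3 = -1/3, a_4 = 0, a_5 = 0.

a_(n+2) = (-n(n-1) + 4 n - 6) / ((n+1)(n+2)) * a_n; check: a_0 = 1, a_1 = 1, a_2 = -3, a_3 = -1/3, a_4 = 0, a_5 = 0


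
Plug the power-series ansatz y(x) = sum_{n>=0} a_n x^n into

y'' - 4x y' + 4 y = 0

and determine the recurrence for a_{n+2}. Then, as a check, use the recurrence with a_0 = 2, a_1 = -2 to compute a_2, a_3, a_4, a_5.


Substitute y = sum_n a_n x^n.
y''(x) has coefficient (n+2)(n+1) a_{n+2} at x^n;
-4 x y'(x) has coefficient -4 n a_n at x^n (shift);
4 y(x) has coefficient 4 a_n at x^n.
Matching x^n: (n+2)(n+1) a_{n+2} + (-4n + 4) a_n = 0.
Thus a_{n+2} = (4n - 4) / ((n+1)(n+2)) * a_n.

Check with a_0 = 2, a_1 = -2 (apply the recurrence for n = 0, 1, 2, 3): a_0 = 2, a_1 = -2, a_2 = -4, a_3 = 0, a_4 = -4/3, a_5 = 0.

a_(n+2) = (4n - 4) / ((n+1)(n+2)) * a_n; check: a_0 = 2, a_1 = -2, a_2 = -4, a_3 = 0, a_4 = -4/3, a_5 = 0


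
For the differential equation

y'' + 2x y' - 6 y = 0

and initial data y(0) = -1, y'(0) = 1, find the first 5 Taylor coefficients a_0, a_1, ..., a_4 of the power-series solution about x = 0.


Ansatz: y(x) = sum_{n>=0} a_n x^n, so y'(x) = sum_{n>=1} n a_n x^(n-1) and y''(x) = sum_{n>=2} n(n-1) a_n x^(n-2).
Substitute into P(x) y'' + Q(x) y' + R(x) y = 0 with P(x) = 1, Q(x) = 2x, R(x) = -6, and match powers of x.
Initial conditions: a_0 = -1, a_1 = 1.
Setting the coefficient of each power of x to zero and solving order by order (substituting the coefficients already found):
  x^0: 2 a_2 - 6 a_0 = 0  ->  2 a_2 = 6 a_0 = -6  ->  a_2 = -3
  x^1: 6 a_3 - 4 a_1 = 0  ->  6 a_3 = 4 a_1 = 4  ->  a_3 = 2/3
  x^2: 12 a_4 - 2 a_2 = 0  ->  12 a_4 = 2 a_2 = -6  ->  a_4 = -1/2
Truncated series: y(x) = -1 + x - 3 x^2 + (2/3) x^3 - (1/2) x^4 + O(x^5).

a_0 = -1; a_1 = 1; a_2 = -3; a_3 = 2/3; a_4 = -1/2


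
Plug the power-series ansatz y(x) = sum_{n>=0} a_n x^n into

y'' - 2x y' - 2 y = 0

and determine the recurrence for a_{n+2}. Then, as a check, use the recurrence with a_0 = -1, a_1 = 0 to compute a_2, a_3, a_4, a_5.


Substitute y = sum_n a_n x^n.
y''(x) has coefficient (n+2)(n+1) a_{n+2} at x^n;
-2 x y'(x) has coefficient -2 n a_n at x^n (shift);
-2 y(x) has coefficient -2 a_n at x^n.
Matching x^n: (n+2)(n+1) a_{n+2} + (-2n - 2) a_n = 0.
Thus a_{n+2} = (2n + 2) / ((n+1)(n+2)) * a_n.

Check with a_0 = -1, a_1 = 0 (apply the recurrence for n = 0, 1, 2, 3): a_0 = -1, a_1 = 0, a_2 = -1, a_3 = 0, a_4 = -1/2, a_5 = 0.

a_(n+2) = (2n + 2) / ((n+1)(n+2)) * a_n; check: a_0 = -1, a_1 = 0, a_2 = -1, a_3 = 0, a_4 = -1/2, a_5 = 0


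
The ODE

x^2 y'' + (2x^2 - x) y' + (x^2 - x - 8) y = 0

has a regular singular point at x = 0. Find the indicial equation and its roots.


Divide by x^2 to reach normal form y'' + P_1(x) y' + P_2(x) y = 0 with P_1(x) = 2 - 1/x and P_2(x) = 1 - 1/x - 8/x^2.
x = 0 is a singular point because the y'-coefficient 2 - 1/x has a pole at x = 0 and the y-coefficient 1 - 1/x - 8/x^2 has a pole at x = 0.
It is a regular singular point because x P_1(x) = p(x) = 2x - 1 and x^2 P_2(x) = q(x) = x^2 - x - 8 are polynomials, hence analytic at x = 0.
p(0) = -1,  q(0) = -8.
Indicial equation: r(r-1) + p(0) r + q(0) = 0, i.e. r^2 + (p(0) - 1) r + q(0) = 0, i.e. r^2 - 2 r - 8 = 0.
Discriminant: (-2)^2 - 4(-8) = 36, so r = (2 ± 6)/2.
Solving: r_1 = 4, r_2 = -2.

indicial: r^2 - 2 r - 8 = 0; roots r_1 = 4, r_2 = -2


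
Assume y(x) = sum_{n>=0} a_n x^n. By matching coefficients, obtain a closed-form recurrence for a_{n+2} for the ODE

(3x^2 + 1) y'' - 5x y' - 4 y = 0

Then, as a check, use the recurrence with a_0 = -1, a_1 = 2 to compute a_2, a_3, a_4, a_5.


Substitute y = sum_n a_n x^n.
(1 + 3 x^2) y'' contributes (n+2)(n+1) a_{n+2} + 3 n(n-1) a_n at x^n.
-5 x y'(x) contributes -5 n a_n at x^n.
-4 y(x) contributes -4 a_n at x^n.
Matching x^n: (n+2)(n+1) a_{n+2} + (3 n(n-1) - 5 n - 4) a_n = 0.
Thus a_{n+2} = (-3 n(n-1) + 5 n + 4) / ((n+1)(n+2)) * a_n.

Check with a_0 = -1, a_1 = 2 (apply the recurrence for n = 0, 1, 2, 3): a_0 = -1, a_1 = 2, a_2 = -2, a_3 = 3, a_4 = -4/3, a_5 = 3/20.

a_(n+2) = (-3 n(n-1) + 5 n + 4) / ((n+1)(n+2)) * a_n; check: a_0 = -1, a_1 = 2, a_2 = -2, a_3 = 3, a_4 = -4/3, a_5 = 3/20


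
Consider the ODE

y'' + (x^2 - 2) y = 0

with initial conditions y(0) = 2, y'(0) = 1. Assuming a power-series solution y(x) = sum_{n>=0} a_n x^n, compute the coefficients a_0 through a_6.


Ansatz: y(x) = sum_{n>=0} a_n x^n, so y'(x) = sum_{n>=1} n a_n x^(n-1) and y''(x) = sum_{n>=2} n(n-1) a_n x^(n-2).
Substitute into P(x) y'' + Q(x) y' + R(x) y = 0 with P(x) = 1, Q(x) = 0, R(x) = x^2 - 2, and match powers of x.
Initial conditions: a_0 = 2, a_1 = 1.
Setting the coefficient of each power of x to zero and solving order by order (substituting the coefficients already found):
  x^0: 2 a_2 - 2 a_0 = 0  ->  2 a_2 = 2 a_0 = 4  ->  a_2 = 2
  x^1: 6 a_3 - 2 a_1 = 0  ->  6 a_3 = 2 a_1 = 2  ->  a_3 = 1/3
  x^2: 12 a_4 - 2 a_2 + a_0 = 0  ->  12 a_4 = 2 a_2 - a_0 = 2  ->  a_4 = 1/6
  x^3: 20 a_5 - 2 a_3 + a_1 = 0  ->  20 a_5 = 2 a_3 - a_1 = -1/3  ->  a_5 = -1/60
  x^4: 30 a_6 - 2 a_4 + a_2 = 0  ->  30 a_6 = 2 a_4 - a_2 = -5/3  ->  a_6 = -1/18
Truncated series: y(x) = 2 + x + 2 x^2 + (1/3) x^3 + (1/6) x^4 - (1/60) x^5 - (1/18) x^6 + O(x^7).

a_0 = 2; a_1 = 1; a_2 = 2; a_3 = 1/3; a_4 = 1/6; a_5 = -1/60; a_6 = -1/18


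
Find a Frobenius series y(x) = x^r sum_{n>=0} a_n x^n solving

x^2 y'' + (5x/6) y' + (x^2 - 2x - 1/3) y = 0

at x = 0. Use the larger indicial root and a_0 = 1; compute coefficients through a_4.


Write in Frobenius form y'' + (p(x)/x) y' + (q(x)/x^2) y = 0:
  p(x) = 5/6,  q(x) = x^2 - 2x - 1/3.
Indicial equation: r(r-1) + (5/6) r + (-1/3) = 0 -> roots r_1 = 2/3, r_2 = -1/2.
Take r = r_1 = 2/3. Let y(x) = x^r sum_{n>=0} a_n x^n with a_0 = 1.
Substitute y = x^r sum a_n x^n and match x^{r+n}. The recurrence is
  D(n) a_n - 2 a_{n-1} + 1 a_{n-2} = 0,  where D(n) = (r+n)(r+n-1) + (5/6)(r+n) + (-1/3).
  a_n = [2 a_{n-1} - 1 a_{n-2}] / D(n).
Since the indicial polynomial factors as (r - r_1)(r - r_2), D(n) = (r_1 + n - r_1)(r_1 + n - r_2) = n(n + 7/6).
Evaluating step by step (a_0 = 1):
  n = 1: D(1) = 1(1 + 7/6) = 13/6; numerator = 2(1) = 2; a_1 = (2)/(13/6) = 12/13
  n = 2: D(2) = 2(2 + 7/6) = 19/3; numerator = 2(12/13) - 1(1) = 11/13; a_2 = (11/13)/(19/3) = 33/247
  n = 3: D(3) = 3(3 + 7/6) = 25/2; numerator = 2(33/247) - 1(12/13) = -162/247; a_3 = (-162/247)/(25/2) = -324/6175
  n = 4: D(4) = 4(4 + 7/6) = 62/3; numerator = 2(-324/6175) - 1(33/247) = -1473/6175; a_4 = (-1473/6175)/(62/3) = -4419/382850

r = 2/3; a_0 = 1; a_1 = 12/13; a_2 = 33/247; a_3 = -324/6175; a_4 = -4419/382850


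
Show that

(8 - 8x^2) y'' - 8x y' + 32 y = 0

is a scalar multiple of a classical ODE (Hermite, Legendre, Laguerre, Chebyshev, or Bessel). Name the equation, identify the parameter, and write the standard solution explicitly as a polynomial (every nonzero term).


All three coefficients share the factor 8; dividing through by 8 gives  (1 - x^2) y'' - x y' + 4 y = 0.
This matches the Chebyshev equation (1 - x^2) y'' - x y' + n^2 y = 0 (note the -x y' term, not -2x y') with n^2 = 4, so n = 2; the polynomial solution is T_2(x).
With y = sum_k a_k x^k, matching x^k gives (k+2)(k+1) a_{k+2} = (k^2 - n^2) a_k = (k - 2)(k + 2) a_k. The right side vanishes at k = 2, so the series with the parity of 2 terminates at degree 2.
Standard normalization: leading coefficient of T_n is 2^(n-1), so a_2 = 2^1 = 2. Work downward with a_k = (k+1)(k+2) a_{k+2} / ((k - 2)(k + 2)):
  a_0 = (1)(2)(2) / ((0 - 2)(0 + 2)) = 4/(-4) = -1
Hence T_2(x) = 2 x^2 - 1.

T_2(x); series = 2 x^2 - 1


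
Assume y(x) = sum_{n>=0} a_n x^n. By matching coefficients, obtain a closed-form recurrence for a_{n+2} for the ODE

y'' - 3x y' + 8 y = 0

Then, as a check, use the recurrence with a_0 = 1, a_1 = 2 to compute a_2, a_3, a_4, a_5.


Substitute y = sum_n a_n x^n.
y''(x) has coefficient (n+2)(n+1) a_{n+2} at x^n;
-3 x y'(x) has coefficient -3 n a_n at x^n (shift);
8 y(x) has coefficient 8 a_n at x^n.
Matching x^n: (n+2)(n+1) a_{n+2} + (-3n + 8) a_n = 0.
Thus a_{n+2} = (3n - 8) / ((n+1)(n+2)) * a_n.

Check with a_0 = 1, a_1 = 2 (apply the recurrence for n = 0, 1, 2, 3): a_0 = 1, a_1 = 2, a_2 = -4, a_3 = -5/3, a_4 = 2/3, a_5 = -1/12.

a_(n+2) = (3n - 8) / ((n+1)(n+2)) * a_n; check: a_0 = 1, a_1 = 2, a_2 = -4, a_3 = -5/3, a_4 = 2/3, a_5 = -1/12


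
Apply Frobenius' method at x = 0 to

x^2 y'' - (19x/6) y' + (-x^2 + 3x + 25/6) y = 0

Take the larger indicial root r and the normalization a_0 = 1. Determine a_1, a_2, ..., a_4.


Write in Frobenius form y'' + (p(x)/x) y' + (q(x)/x^2) y = 0:
  p(x) = -19/6,  q(x) = -x^2 + 3x + 25/6.
Indicial equation: r(r-1) + (-19/6) r + (25/6) = 0 -> roots r_1 = 5/2, r_2 = 5/3.
Take r = r_1 = 5/2. Let y(x) = x^r sum_{n>=0} a_n x^n with a_0 = 1.
Substitute y = x^r sum a_n x^n and match x^{r+n}. The recurrence is
  D(n) a_n + 3 a_{n-1} - 1 a_{n-2} = 0,  where D(n) = (r+n)(r+n-1) + (-19/6)(r+n) + (25/6).
  a_n = [-3 a_{n-1} + 1 a_{n-2}] / D(n).
Since the indicial polynomial factors as (r - r_1)(r - r_2), D(n) = (r_1 + n - r_1)(r_1 + n - r_2) = n(n + 5/6).
Evaluating step by step (a_0 = 1):
  n = 1: D(1) = 1(1 + 5/6) = 11/6; numerator = -3(1) = -3; a_1 = (-3)/(11/6) = -18/11
  n = 2: D(2) = 2(2 + 5/6) = 17/3; numerator = -3(-18/11) + 1(1) = 65/11; a_2 = (65/11)/(17/3) = 195/187
  n = 3: D(3) = 3(3 + 5/6) = 23/2; numerator = -3(195/187) + 1(-18/11) = -81/17; a_3 = (-81/17)/(23/2) = -162/391
  n = 4: D(4) = 4(4 + 5/6) = 58/3; numerator = -3(-162/391) + 1(195/187) = 9831/4301; a_4 = (9831/4301)/(58/3) = 1017/8602

r = 5/2; a_0 = 1; a_1 = -18/11; a_2 = 195/187; a_3 = -162/391; a_4 = 1017/8602


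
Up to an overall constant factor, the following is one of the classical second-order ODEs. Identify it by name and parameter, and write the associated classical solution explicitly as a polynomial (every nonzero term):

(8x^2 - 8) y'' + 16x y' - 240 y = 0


All three coefficients share the factor -8; dividing through by -8 gives  (1 - x^2) y'' - 2x y' + 30 y = 0.
This matches the Legendre equation (1 - x^2) y'' - 2x y' + n(n+1) y = 0 (note the -2x y' term) with n(n+1) = 30, so n = 5; the polynomial solution is P_5(x).
With y = sum_k a_k x^k, matching x^k gives (k+2)(k+1) a_{k+2} = [k(k+1) - n(n+1)] a_k = (k - 5)(k + 6) a_k. The right side vanishes at k = 5, so the series with the parity of 5 terminates at degree 5.
Standard normalization (P_n(1) = 1): leading coefficient (2n)!/(2^n (n!)^2) = 3628800/(32*14400) = 63/8, so a_5 = 63/8. Work downward with a_k = (k+1)(k+2) a_{k+2} / ((k - 5)(k + 6)):
  a_3 = (4)(5)(63/8) / ((3 - 5)(3 + 6)) = (315/2)/(-18) = -35/4
  a_1 = (2)(3)(-35/4) / ((1 - 5)(1 + 6)) = (-105/2)/(-28) = 15/8
Hence P_5(x) = 63 x^5/8 - 35 x^3/4 + 15 x/8.

P_5(x); series = 63 x^5/8 - 35 x^3/4 + 15 x/8


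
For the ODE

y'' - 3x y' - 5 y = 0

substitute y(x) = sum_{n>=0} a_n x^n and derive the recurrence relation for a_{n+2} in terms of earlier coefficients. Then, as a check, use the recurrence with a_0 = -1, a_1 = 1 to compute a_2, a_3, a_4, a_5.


Substitute y = sum_n a_n x^n.
y''(x) has coefficient (n+2)(n+1) a_{n+2} at x^n;
-3 x y'(x) has coefficient -3 n a_n at x^n (shift);
-5 y(x) has coefficient -5 a_n at x^n.
Matching x^n: (n+2)(n+1) a_{n+2} + (-3n - 5) a_n = 0.
Thus a_{n+2} = (3n + 5) / ((n+1)(n+2)) * a_n.

Check with a_0 = -1, a_1 = 1 (apply the recurrence for n = 0, 1, 2, 3): a_0 = -1, a_1 = 1, a_2 = -5/2, a_3 = 4/3, a_4 = -55/24, a_5 = 14/15.

a_(n+2) = (3n + 5) / ((n+1)(n+2)) * a_n; check: a_0 = -1, a_1 = 1, a_2 = -5/2, a_3 = 4/3, a_4 = -55/24, a_5 = 14/15


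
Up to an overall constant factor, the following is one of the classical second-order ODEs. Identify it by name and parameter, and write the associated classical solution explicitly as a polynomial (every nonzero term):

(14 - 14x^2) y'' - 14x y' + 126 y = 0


All three coefficients share the factor 14; dividing through by 14 gives  (1 - x^2) y'' - x y' + 9 y = 0.
This matches the Chebyshev equation (1 - x^2) y'' - x y' + n^2 y = 0 (note the -x y' term, not -2x y') with n^2 = 9, so n = 3; the polynomial solution is T_3(x).
With y = sum_k a_k x^k, matching x^k gives (k+2)(k+1) a_{k+2} = (k^2 - n^2) a_k = (k - 3)(k + 3) a_k. The right side vanishes at k = 3, so the series with the parity of 3 terminates at degree 3.
Standard normalization: leading coefficient of T_n is 2^(n-1), so a_3 = 2^2 = 4. Work downward with a_k = (k+1)(k+2) a_{k+2} / ((k - 3)(k + 3)):
  a_1 = (2)(3)(4) / ((1 - 3)(1 + 3)) = 24/(-8) = -3
Hence T_3(x) = 4 x^3 - 3 x.

T_3(x); series = 4 x^3 - 3 x


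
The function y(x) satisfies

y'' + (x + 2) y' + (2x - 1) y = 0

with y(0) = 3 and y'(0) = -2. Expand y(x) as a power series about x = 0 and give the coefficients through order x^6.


Ansatz: y(x) = sum_{n>=0} a_n x^n, so y'(x) = sum_{n>=1} n a_n x^(n-1) and y''(x) = sum_{n>=2} n(n-1) a_n x^(n-2).
Substitute into P(x) y'' + Q(x) y' + R(x) y = 0 with P(x) = 1, Q(x) = x + 2, R(x) = 2x - 1, and match powers of x.
Initial conditions: a_0 = 3, a_1 = -2.
Setting the coefficient of each power of x to zero and solving order by order (substituting the coefficients already found):
  x^0: 2 a_2 + 2 a_1 - a_0 = 0  ->  2 a_2 = -2 a_1 + a_0 = 7  ->  a_2 = 7/2
  x^1: 6 a_3 + 4 a_2 + 2 a_0 = 0  ->  6 a_3 = -4 a_2 - 2 a_0 = -20  ->  a_3 = -10/3
  x^2: 12 a_4 + 6 a_3 + a_2 + 2 a_1 = 0  ->  12 a_4 = -6 a_3 - a_2 - 2 a_1 = 41/2  ->  a_4 = 41/24
  x^3: 20 a_5 + 8 a_4 + 2 a_3 + 2 a_2 = 0  ->  20 a_5 = -8 a_4 - 2 a_3 - 2 a_2 = -14  ->  a_5 = -7/10
  x^4: 30 a_6 + 10 a_5 + 3 a_4 + 2 a_3 = 0  ->  30 a_6 = -10 a_5 - 3 a_4 - 2 a_3 = 205/24  ->  a_6 = 41/144
Truncated series: y(x) = 3 - 2 x + (7/2) x^2 - (10/3) x^3 + (41/24) x^4 - (7/10) x^5 + (41/144) x^6 + O(x^7).

a_0 = 3; a_1 = -2; a_2 = 7/2; a_3 = -10/3; a_4 = 41/24; a_5 = -7/10; a_6 = 41/144


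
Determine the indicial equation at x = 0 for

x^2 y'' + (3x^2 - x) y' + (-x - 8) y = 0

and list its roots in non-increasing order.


Divide by x^2 to reach normal form y'' + P_1(x) y' + P_2(x) y = 0 with P_1(x) = 3 - 1/x and P_2(x) = -1/x - 8/x^2.
x = 0 is a singular point because the y'-coefficient 3 - 1/x has a pole at x = 0 and the y-coefficient -1/x - 8/x^2 has a pole at x = 0.
It is a regular singular point because x P_1(x) = p(x) = 3x - 1 and x^2 P_2(x) = q(x) = -x - 8 are polynomials, hence analytic at x = 0.
p(0) = -1,  q(0) = -8.
Indicial equation: r(r-1) + p(0) r + q(0) = 0, i.e. r^2 + (p(0) - 1) r + q(0) = 0, i.e. r^2 - 2 r - 8 = 0.
Discriminant: (-2)^2 - 4(-8) = 36, so r = (2 ± 6)/2.
Solving: r_1 = 4, r_2 = -2.

indicial: r^2 - 2 r - 8 = 0; roots r_1 = 4, r_2 = -2


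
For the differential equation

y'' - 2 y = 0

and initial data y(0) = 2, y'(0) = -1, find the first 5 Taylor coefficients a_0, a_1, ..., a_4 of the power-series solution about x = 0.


Ansatz: y(x) = sum_{n>=0} a_n x^n, so y'(x) = sum_{n>=1} n a_n x^(n-1) and y''(x) = sum_{n>=2} n(n-1) a_n x^(n-2).
Substitute into P(x) y'' + Q(x) y' + R(x) y = 0 with P(x) = 1, Q(x) = 0, R(x) = -2, and match powers of x.
Initial conditions: a_0 = 2, a_1 = -1.
Setting the coefficient of each power of x to zero and solving order by order (substituting the coefficients already found):
  x^0: 2 a_2 - 2 a_0 = 0  ->  2 a_2 = 2 a_0 = 4  ->  a_2 = 2
  x^1: 6 a_3 - 2 a_1 = 0  ->  6 a_3 = 2 a_1 = -2  ->  a_3 = -1/3
  x^2: 12 a_4 - 2 a_2 = 0  ->  12 a_4 = 2 a_2 = 4  ->  a_4 = 1/3
Truncated series: y(x) = 2 - x + 2 x^2 - (1/3) x^3 + (1/3) x^4 + O(x^5).

a_0 = 2; a_1 = -1; a_2 = 2; a_3 = -1/3; a_4 = 1/3


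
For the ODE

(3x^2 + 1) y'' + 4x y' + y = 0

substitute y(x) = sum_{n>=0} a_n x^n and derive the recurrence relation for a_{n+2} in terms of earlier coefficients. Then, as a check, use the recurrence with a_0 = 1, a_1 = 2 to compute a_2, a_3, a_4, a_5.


Substitute y = sum_n a_n x^n.
(1 + 3 x^2) y'' contributes (n+2)(n+1) a_{n+2} + 3 n(n-1) a_n at x^n.
4 x y'(x) contributes 4 n a_n at x^n.
y(x) contributes 1 a_n at x^n.
Matching x^n: (n+2)(n+1) a_{n+2} + (3 n(n-1) + 4 n + 1) a_n = 0.
Thus a_{n+2} = (-3 n(n-1) - 4 n - 1) / ((n+1)(n+2)) * a_n.

Check with a_0 = 1, a_1 = 2 (apply the recurrence for n = 0, 1, 2, 3): a_0 = 1, a_1 = 2, a_2 = -1/2, a_3 = -5/3, a_4 = 5/8, a_5 = 31/12.

a_(n+2) = (-3 n(n-1) - 4 n - 1) / ((n+1)(n+2)) * a_n; check: a_0 = 1, a_1 = 2, a_2 = -1/2, a_3 = -5/3, a_4 = 5/8, a_5 = 31/12


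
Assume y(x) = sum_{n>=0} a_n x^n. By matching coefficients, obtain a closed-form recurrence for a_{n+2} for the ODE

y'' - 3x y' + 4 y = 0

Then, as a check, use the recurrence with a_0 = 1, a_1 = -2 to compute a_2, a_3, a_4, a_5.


Substitute y = sum_n a_n x^n.
y''(x) has coefficient (n+2)(n+1) a_{n+2} at x^n;
-3 x y'(x) has coefficient -3 n a_n at x^n (shift);
4 y(x) has coefficient 4 a_n at x^n.
Matching x^n: (n+2)(n+1) a_{n+2} + (-3n + 4) a_n = 0.
Thus a_{n+2} = (3n - 4) / ((n+1)(n+2)) * a_n.

Check with a_0 = 1, a_1 = -2 (apply the recurrence for n = 0, 1, 2, 3): a_0 = 1, a_1 = -2, a_2 = -2, a_3 = 1/3, a_4 = -1/3, a_5 = 1/12.

a_(n+2) = (3n - 4) / ((n+1)(n+2)) * a_n; check: a_0 = 1, a_1 = -2, a_2 = -2, a_3 = 1/3, a_4 = -1/3, a_5 = 1/12


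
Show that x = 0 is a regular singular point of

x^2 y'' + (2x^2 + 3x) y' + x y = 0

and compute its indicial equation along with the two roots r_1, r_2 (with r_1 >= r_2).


Divide by x^2 to reach normal form y'' + P_1(x) y' + P_2(x) y = 0 with P_1(x) = 2 + 3/x and P_2(x) = 1/x.
x = 0 is a singular point because the y'-coefficient 2 + 3/x has a pole at x = 0 and the y-coefficient 1/x has a pole at x = 0.
It is a regular singular point because x P_1(x) = p(x) = 2x + 3 and x^2 P_2(x) = q(x) = x are polynomials, hence analytic at x = 0.
p(0) = 3,  q(0) = 0.
Indicial equation: r(r-1) + p(0) r + q(0) = 0, i.e. r^2 + (p(0) - 1) r + q(0) = 0, i.e. r^2 + 2 r = 0.
Discriminant: (2)^2 - 4(0) = 4, so r = (-2 ± 2)/2.
Solving: r_1 = 0, r_2 = -2.

indicial: r^2 + 2 r = 0; roots r_1 = 0, r_2 = -2


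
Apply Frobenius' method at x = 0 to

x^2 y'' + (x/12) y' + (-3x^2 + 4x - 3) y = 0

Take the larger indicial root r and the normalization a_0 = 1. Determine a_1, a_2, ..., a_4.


Write in Frobenius form y'' + (p(x)/x) y' + (q(x)/x^2) y = 0:
  p(x) = 1/12,  q(x) = -3x^2 + 4x - 3.
Indicial equation: r(r-1) + (1/12) r + (-3) = 0 -> roots r_1 = 9/4, r_2 = -4/3.
Take r = r_1 = 9/4. Let y(x) = x^r sum_{n>=0} a_n x^n with a_0 = 1.
Substitute y = x^r sum a_n x^n and match x^{r+n}. The recurrence is
  D(n) a_n + 4 a_{n-1} - 3 a_{n-2} = 0,  where D(n) = (r+n)(r+n-1) + (1/12)(r+n) + (-3).
  a_n = [-4 a_{n-1} + 3 a_{n-2}] / D(n).
Since the indicial polynomial factors as (r - r_1)(r - r_2), D(n) = (r_1 + n - r_1)(r_1 + n - r_2) = n(n + 43/12).
Evaluating step by step (a_0 = 1):
  n = 1: D(1) = 1(1 + 43/12) = 55/12; numerator = -4(1) = -4; a_1 = (-4)/(55/12) = -48/55
  n = 2: D(2) = 2(2 + 43/12) = 67/6; numerator = -4(-48/55) + 3(1) = 357/55; a_2 = (357/55)/(67/6) = 2142/3685
  n = 3: D(3) = 3(3 + 43/12) = 79/4; numerator = -4(2142/3685) + 3(-48/55) = -1656/335; a_3 = (-1656/335)/(79/4) = -6624/26465
  n = 4: D(4) = 4(4 + 43/12) = 91/3; numerator = -4(-6624/26465) + 3(2142/3685) = 159822/58223; a_4 = (159822/58223)/(91/3) = 36882/407561

r = 9/4; a_0 = 1; a_1 = -48/55; a_2 = 2142/3685; a_3 = -6624/26465; a_4 = 36882/407561


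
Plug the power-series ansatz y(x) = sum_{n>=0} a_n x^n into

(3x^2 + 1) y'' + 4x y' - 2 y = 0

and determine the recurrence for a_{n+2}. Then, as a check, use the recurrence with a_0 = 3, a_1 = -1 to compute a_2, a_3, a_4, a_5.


Substitute y = sum_n a_n x^n.
(1 + 3 x^2) y'' contributes (n+2)(n+1) a_{n+2} + 3 n(n-1) a_n at x^n.
4 x y'(x) contributes 4 n a_n at x^n.
-2 y(x) contributes -2 a_n at x^n.
Matching x^n: (n+2)(n+1) a_{n+2} + (3 n(n-1) + 4 n - 2) a_n = 0.
Thus a_{n+2} = (-3 n(n-1) - 4 n + 2) / ((n+1)(n+2)) * a_n.

Check with a_0 = 3, a_1 = -1 (apply the recurrence for n = 0, 1, 2, 3): a_0 = 3, a_1 = -1, a_2 = 3, a_3 = 1/3, a_4 = -3, a_5 = -7/15.

a_(n+2) = (-3 n(n-1) - 4 n + 2) / ((n+1)(n+2)) * a_n; check: a_0 = 3, a_1 = -1, a_2 = 3, a_3 = 1/3, a_4 = -3, a_5 = -7/15


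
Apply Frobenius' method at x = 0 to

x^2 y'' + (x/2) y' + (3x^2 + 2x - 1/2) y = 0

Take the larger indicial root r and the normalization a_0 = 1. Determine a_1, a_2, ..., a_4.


Write in Frobenius form y'' + (p(x)/x) y' + (q(x)/x^2) y = 0:
  p(x) = 1/2,  q(x) = 3x^2 + 2x - 1/2.
Indicial equation: r(r-1) + (1/2) r + (-1/2) = 0 -> roots r_1 = 1, r_2 = -1/2.
Take r = r_1 = 1. Let y(x) = x^r sum_{n>=0} a_n x^n with a_0 = 1.
Substitute y = x^r sum a_n x^n and match x^{r+n}. The recurrence is
  D(n) a_n + 2 a_{n-1} + 3 a_{n-2} = 0,  where D(n) = (r+n)(r+n-1) + (1/2)(r+n) + (-1/2).
  a_n = [-2 a_{n-1} - 3 a_{n-2}] / D(n).
Since the indicial polynomial factors as (r - r_1)(r - r_2), D(n) = (r_1 + n - r_1)(r_1 + n - r_2) = n(n + 3/2).
Evaluating step by step (a_0 = 1):
  n = 1: D(1) = 1(1 + 3/2) = 5/2; numerator = -2(1) = -2; a_1 = (-2)/(5/2) = -4/5
  n = 2: D(2) = 2(2 + 3/2) = 7; numerator = -2(-4/5) - 3(1) = -7/5; a_2 = (-7/5)/(7) = -1/5
  n = 3: D(3) = 3(3 + 3/2) = 27/2; numerator = -2(-1/5) - 3(-4/5) = 14/5; a_3 = (14/5)/(27/2) = 28/135
  n = 4: D(4) = 4(4 + 3/2) = 22; numerator = -2(28/135) - 3(-1/5) = 5/27; a_4 = (5/27)/(22) = 5/594

r = 1; a_0 = 1; a_1 = -4/5; a_2 = -1/5; a_3 = 28/135; a_4 = 5/594


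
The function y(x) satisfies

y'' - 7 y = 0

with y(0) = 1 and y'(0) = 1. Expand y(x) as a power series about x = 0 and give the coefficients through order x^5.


Ansatz: y(x) = sum_{n>=0} a_n x^n, so y'(x) = sum_{n>=1} n a_n x^(n-1) and y''(x) = sum_{n>=2} n(n-1) a_n x^(n-2).
Substitute into P(x) y'' + Q(x) y' + R(x) y = 0 with P(x) = 1, Q(x) = 0, R(x) = -7, and match powers of x.
Initial conditions: a_0 = 1, a_1 = 1.
Setting the coefficient of each power of x to zero and solving order by order (substituting the coefficients already found):
  x^0: 2 a_2 - 7 a_0 = 0  ->  2 a_2 = 7 a_0 = 7  ->  a_2 = 7/2
  x^1: 6 a_3 - 7 a_1 = 0  ->  6 a_3 = 7 a_1 = 7  ->  a_3 = 7/6
  x^2: 12 a_4 - 7 a_2 = 0  ->  12 a_4 = 7 a_2 = 49/2  ->  a_4 = 49/24
  x^3: 20 a_5 - 7 a_3 = 0  ->  20 a_5 = 7 a_3 = 49/6  ->  a_5 = 49/120
Truncated series: y(x) = 1 + x + (7/2) x^2 + (7/6) x^3 + (49/24) x^4 + (49/120) x^5 + O(x^6).

a_0 = 1; a_1 = 1; a_2 = 7/2; a_3 = 7/6; a_4 = 49/24; a_5 = 49/120


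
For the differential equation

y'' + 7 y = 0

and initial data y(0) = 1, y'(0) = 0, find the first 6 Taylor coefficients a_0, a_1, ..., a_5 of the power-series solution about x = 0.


Ansatz: y(x) = sum_{n>=0} a_n x^n, so y'(x) = sum_{n>=1} n a_n x^(n-1) and y''(x) = sum_{n>=2} n(n-1) a_n x^(n-2).
Substitute into P(x) y'' + Q(x) y' + R(x) y = 0 with P(x) = 1, Q(x) = 0, R(x) = 7, and match powers of x.
Initial conditions: a_0 = 1, a_1 = 0.
Setting the coefficient of each power of x to zero and solving order by order (substituting the coefficients already found):
  x^0: 2 a_2 + 7 a_0 = 0  ->  2 a_2 = -7 a_0 = -7  ->  a_2 = -7/2
  x^1: 6 a_3 + 7 a_1 = 0  ->  6 a_3 = -7 a_1 = 0  ->  a_3 = 0
  x^2: 12 a_4 + 7 a_2 = 0  ->  12 a_4 = -7 a_2 = 49/2  ->  a_4 = 49/24
  x^3: 20 a_5 + 7 a_3 = 0  ->  20 a_5 = -7 a_3 = 0  ->  a_5 = 0
Truncated series: y(x) = 1 - (7/2) x^2 + (49/24) x^4 + O(x^6).

a_0 = 1; a_1 = 0; a_2 = -7/2; a_3 = 0; a_4 = 49/24; a_5 = 0


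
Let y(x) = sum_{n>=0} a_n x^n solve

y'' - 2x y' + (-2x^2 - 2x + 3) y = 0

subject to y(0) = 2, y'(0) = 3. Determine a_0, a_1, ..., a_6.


Ansatz: y(x) = sum_{n>=0} a_n x^n, so y'(x) = sum_{n>=1} n a_n x^(n-1) and y''(x) = sum_{n>=2} n(n-1) a_n x^(n-2).
Substitute into P(x) y'' + Q(x) y' + R(x) y = 0 with P(x) = 1, Q(x) = -2x, R(x) = -2x^2 - 2x + 3, and match powers of x.
Initial conditions: a_0 = 2, a_1 = 3.
Setting the coefficient of each power of x to zero and solving order by order (substituting the coefficients already found):
  x^0: 2 a_2 + 3 a_0 = 0  ->  2 a_2 = -3 a_0 = -6  ->  a_2 = -3
  x^1: 6 a_3 + a_1 - 2 a_0 = 0  ->  6 a_3 = -a_1 + 2 a_0 = 1  ->  a_3 = 1/6
  x^2: 12 a_4 - a_2 - 2 a_1 - 2 a_0 = 0  ->  12 a_4 = a_2 + 2 a_1 + 2 a_0 = 7  ->  a_4 = 7/12
  x^3: 20 a_5 - 3 a_3 - 2 a_2 - 2 a_1 = 0  ->  20 a_5 = 3 a_3 + 2 a_2 + 2 a_1 = 1/2  ->  a_5 = 1/40
  x^4: 30 a_6 - 5 a_4 - 2 a_3 - 2 a_2 = 0  ->  30 a_6 = 5 a_4 + 2 a_3 + 2 a_2 = -11/4  ->  a_6 = -11/120
Truncated series: y(x) = 2 + 3 x - 3 x^2 + (1/6) x^3 + (7/12) x^4 + (1/40) x^5 - (11/120) x^6 + O(x^7).

a_0 = 2; a_1 = 3; a_2 = -3; a_3 = 1/6; a_4 = 7/12; a_5 = 1/40; a_6 = -11/120


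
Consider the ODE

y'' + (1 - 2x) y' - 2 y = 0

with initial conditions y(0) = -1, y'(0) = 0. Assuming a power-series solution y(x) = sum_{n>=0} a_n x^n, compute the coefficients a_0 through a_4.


Ansatz: y(x) = sum_{n>=0} a_n x^n, so y'(x) = sum_{n>=1} n a_n x^(n-1) and y''(x) = sum_{n>=2} n(n-1) a_n x^(n-2).
Substitute into P(x) y'' + Q(x) y' + R(x) y = 0 with P(x) = 1, Q(x) = 1 - 2x, R(x) = -2, and match powers of x.
Initial conditions: a_0 = -1, a_1 = 0.
Setting the coefficient of each power of x to zero and solving order by order (substituting the coefficients already found):
  x^0: 2 a_2 + a_1 - 2 a_0 = 0  ->  2 a_2 = -a_1 + 2 a_0 = -2  ->  a_2 = -1
  x^1: 6 a_3 + 2 a_2 - 4 a_1 = 0  ->  6 a_3 = -2 a_2 + 4 a_1 = 2  ->  a_3 = 1/3
  x^2: 12 a_4 + 3 a_3 - 6 a_2 = 0  ->  12 a_4 = -3 a_3 + 6 a_2 = -7  ->  a_4 = -7/12
Truncated series: y(x) = -1 - x^2 + (1/3) x^3 - (7/12) x^4 + O(x^5).

a_0 = -1; a_1 = 0; a_2 = -1; a_3 = 1/3; a_4 = -7/12


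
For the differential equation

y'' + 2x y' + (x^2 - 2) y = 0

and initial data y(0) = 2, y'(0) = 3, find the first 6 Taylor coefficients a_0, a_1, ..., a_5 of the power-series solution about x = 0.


Ansatz: y(x) = sum_{n>=0} a_n x^n, so y'(x) = sum_{n>=1} n a_n x^(n-1) and y''(x) = sum_{n>=2} n(n-1) a_n x^(n-2).
Substitute into P(x) y'' + Q(x) y' + R(x) y = 0 with P(x) = 1, Q(x) = 2x, R(x) = x^2 - 2, and match powers of x.
Initial conditions: a_0 = 2, a_1 = 3.
Setting the coefficient of each power of x to zero and solving order by order (substituting the coefficients already found):
  x^0: 2 a_2 - 2 a_0 = 0  ->  2 a_2 = 2 a_0 = 4  ->  a_2 = 2
  x^1: 6 a_3 = 0  ->  a_3 = 0
  x^2: 12 a_4 + 2 a_2 + a_0 = 0  ->  12 a_4 = -2 a_2 - a_0 = -6  ->  a_4 = -1/2
  x^3: 20 a_5 + 4 a_3 + a_1 = 0  ->  20 a_5 = -4 a_3 - a_1 = -3  ->  a_5 = -3/20
Truncated series: y(x) = 2 + 3 x + 2 x^2 - (1/2) x^4 - (3/20) x^5 + O(x^6).

a_0 = 2; a_1 = 3; a_2 = 2; a_3 = 0; a_4 = -1/2; a_5 = -3/20


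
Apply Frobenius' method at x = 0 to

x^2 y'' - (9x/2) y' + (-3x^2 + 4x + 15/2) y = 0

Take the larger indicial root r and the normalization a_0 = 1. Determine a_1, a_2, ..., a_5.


Write in Frobenius form y'' + (p(x)/x) y' + (q(x)/x^2) y = 0:
  p(x) = -9/2,  q(x) = -3x^2 + 4x + 15/2.
Indicial equation: r(r-1) + (-9/2) r + (15/2) = 0 -> roots r_1 = 3, r_2 = 5/2.
Take r = r_1 = 3. Let y(x) = x^r sum_{n>=0} a_n x^n with a_0 = 1.
Substitute y = x^r sum a_n x^n and match x^{r+n}. The recurrence is
  D(n) a_n + 4 a_{n-1} - 3 a_{n-2} = 0,  where D(n) = (r+n)(r+n-1) + (-9/2)(r+n) + (15/2).
  a_n = [-4 a_{n-1} + 3 a_{n-2}] / D(n).
Since the indicial polynomial factors as (r - r_1)(r - r_2), D(n) = (r_1 + n - r_1)(r_1 + n - r_2) = n(n + 1/2).
Evaluating step by step (a_0 = 1):
  n = 1: D(1) = 1(1 + 1/2) = 3/2; numerator = -4(1) = -4; a_1 = (-4)/(3/2) = -8/3
  n = 2: D(2) = 2(2 + 1/2) = 5; numerator = -4(-8/3) + 3(1) = 41/3; a_2 = (41/3)/(5) = 41/15
  n = 3: D(3) = 3(3 + 1/2) = 21/2; numerator = -4(41/15) + 3(-8/3) = -284/15; a_3 = (-284/15)/(21/2) = -568/315
  n = 4: D(4) = 4(4 + 1/2) = 18; numerator = -4(-568/315) + 3(41/15) = 971/63; a_4 = (971/63)/(18) = 971/1134
  n = 5: D(5) = 5(5 + 1/2) = 55/2; numerator = -4(971/1134) + 3(-568/315) = -3578/405; a_5 = (-3578/405)/(55/2) = -7156/22275

r = 3; a_0 = 1; a_1 = -8/3; a_2 = 41/15; a_3 = -568/315; a_4 = 971/1134; a_5 = -7156/22275


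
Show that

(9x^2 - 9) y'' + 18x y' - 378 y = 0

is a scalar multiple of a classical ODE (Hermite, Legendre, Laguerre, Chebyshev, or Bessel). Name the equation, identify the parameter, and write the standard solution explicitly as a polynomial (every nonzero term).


All three coefficients share the factor -9; dividing through by -9 gives  (1 - x^2) y'' - 2x y' + 42 y = 0.
This matches the Legendre equation (1 - x^2) y'' - 2x y' + n(n+1) y = 0 (note the -2x y' term) with n(n+1) = 42, so n = 6; the polynomial solution is P_6(x).
With y = sum_k a_k x^k, matching x^k gives (k+2)(k+1) a_{k+2} = [k(k+1) - n(n+1)] a_k = (k - 6)(k + 7) a_k. The right side vanishes at k = 6, so the series with the parity of 6 terminates at degree 6.
Standard normalization (P_n(1) = 1): leading coefficient (2n)!/(2^n (n!)^2) = 479001600/(64*518400) = 231/16, so a_6 = 231/16. Work downward with a_k = (k+1)(k+2) a_{k+2} / ((k - 6)(k + 7)):
  a_4 = (5)(6)(231/16) / ((4 - 6)(4 + 7)) = (3465/8)/(-22) = -315/16
  a_2 = (3)(4)(-315/16) / ((2 - 6)(2 + 7)) = (-945/4)/(-36) = 105/16
  a_0 = (1)(2)(105/16) / ((0 - 6)(0 + 7)) = (105/8)/(-42) = -5/16
Hence P_6(x) = 231 x^6/16 - 315 x^4/16 + 105 x^2/16 - 5/16.

P_6(x); series = 231 x^6/16 - 315 x^4/16 + 105 x^2/16 - 5/16


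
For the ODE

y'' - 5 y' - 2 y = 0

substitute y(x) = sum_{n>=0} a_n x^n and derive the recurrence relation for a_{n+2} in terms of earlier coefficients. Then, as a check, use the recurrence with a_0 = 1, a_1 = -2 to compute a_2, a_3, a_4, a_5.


Substitute y = sum_n a_n x^n.
y''(x) has coefficient (n+2)(n+1) a_{n+2} at x^n;
-5 y'(x) has coefficient -5 (n+1) a_{n+1} at x^n;
-2 y(x) has coefficient -2 a_n at x^n.
Matching x^n: (n+2)(n+1) a_{n+2} - 5 (n+1) a_{n+1} - 2 a_n = 0.
Thus a_{n+2} = [5 (n+1) a_{n+1} + 2 a_n] / ((n+1)(n+2)).

Check with a_0 = 1, a_1 = -2 (apply the recurrence for n = 0, 1, 2, 3): a_0 = 1, a_1 = -2, a_2 = -4, a_3 = -22/3, a_4 = -59/6, a_5 = -317/30.

a_(n+2) = [5 (n+1) a_(n+1) + 2 a_n] / ((n+1)(n+2)); check: a_0 = 1, a_1 = -2, a_2 = -4, a_3 = -22/3, a_4 = -59/6, a_5 = -317/30


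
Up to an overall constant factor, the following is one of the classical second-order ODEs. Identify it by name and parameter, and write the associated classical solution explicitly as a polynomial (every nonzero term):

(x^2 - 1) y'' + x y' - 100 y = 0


All three coefficients share the factor -1; dividing through by -1 gives  (1 - x^2) y'' - x y' + 100 y = 0.
This matches the Chebyshev equation (1 - x^2) y'' - x y' + n^2 y = 0 (note the -x y' term, not -2x y') with n^2 = 100, so n = 10; the polynomial solution is T_10(x).
With y = sum_k a_k x^k, matching x^k gives (k+2)(k+1) a_{k+2} = (k^2 - n^2) a_k = (k - 10)(k + 10) a_k. The right side vanishes at k = 10, so the series with the parity of 10 terminates at degree 10.
Standard normalization: leading coefficient of T_n is 2^(n-1), so a_10 = 2^9 = 512. Work downward with a_k = (k+1)(k+2) a_{k+2} / ((k - 10)(k + 10)):
  a_8 = (9)(10)(512) / ((8 - 10)(8 + 10)) = 46080/(-36) = -1280
  a_6 = (7)(8)(-1280) / ((6 - 10)(6 + 10)) = -71680/(-64) = 1120
  a_4 = (5)(6)(1120) / ((4 - 10)(4 + 10)) = 33600/(-84) = -400
  a_2 = (3)(4)(-400) / ((2 - 10)(2 + 10)) = -4800/(-96) = 50
  a_0 = (1)(2)(50) / ((0 - 10)(0 + 10)) = 100/(-100) = -1
Hence T_10(x) = 512 x^10 - 1280 x^8 + 1120 x^6 - 400 x^4 + 50 x^2 - 1.

T_10(x); series = 512 x^10 - 1280 x^8 + 1120 x^6 - 400 x^4 + 50 x^2 - 1


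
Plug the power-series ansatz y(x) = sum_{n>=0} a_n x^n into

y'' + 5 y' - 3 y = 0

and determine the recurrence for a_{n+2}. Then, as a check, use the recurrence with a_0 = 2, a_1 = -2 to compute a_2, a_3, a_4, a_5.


Substitute y = sum_n a_n x^n.
y''(x) has coefficient (n+2)(n+1) a_{n+2} at x^n;
5 y'(x) has coefficient 5 (n+1) a_{n+1} at x^n;
-3 y(x) has coefficient -3 a_n at x^n.
Matching x^n: (n+2)(n+1) a_{n+2} + 5 (n+1) a_{n+1} - 3 a_n = 0.
Thus a_{n+2} = [-5 (n+1) a_{n+1} + 3 a_n] / ((n+1)(n+2)).

Check with a_0 = 2, a_1 = -2 (apply the recurrence for n = 0, 1, 2, 3): a_0 = 2, a_1 = -2, a_2 = 8, a_3 = -43/3, a_4 = 239/12, a_5 = -331/15.

a_(n+2) = [-5 (n+1) a_(n+1) + 3 a_n] / ((n+1)(n+2)); check: a_0 = 2, a_1 = -2, a_2 = 8, a_3 = -43/3, a_4 = 239/12, a_5 = -331/15


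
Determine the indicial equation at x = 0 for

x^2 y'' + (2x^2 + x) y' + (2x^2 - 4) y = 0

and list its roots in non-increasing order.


Divide by x^2 to reach normal form y'' + P_1(x) y' + P_2(x) y = 0 with P_1(x) = 2 + 1/x and P_2(x) = 2 - 4/x^2.
x = 0 is a singular point because the y'-coefficient 2 + 1/x has a pole at x = 0 and the y-coefficient 2 - 4/x^2 has a pole at x = 0.
It is a regular singular point because x P_1(x) = p(x) = 2x + 1 and x^2 P_2(x) = q(x) = 2x^2 - 4 are polynomials, hence analytic at x = 0.
p(0) = 1,  q(0) = -4.
Indicial equation: r(r-1) + p(0) r + q(0) = 0, i.e. r^2 + (p(0) - 1) r + q(0) = 0, i.e. r^2 - 4 = 0.
Discriminant: (0)^2 - 4(-4) = 16, so r = (0 ± 4)/2.
Solving: r_1 = 2, r_2 = -2.

indicial: r^2 - 4 = 0; roots r_1 = 2, r_2 = -2


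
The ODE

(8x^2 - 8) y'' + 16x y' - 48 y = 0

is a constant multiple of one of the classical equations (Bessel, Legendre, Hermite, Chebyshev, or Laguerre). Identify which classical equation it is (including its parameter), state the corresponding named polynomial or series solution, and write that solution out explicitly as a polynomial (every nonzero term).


All three coefficients share the factor -8; dividing through by -8 gives  (1 - x^2) y'' - 2x y' + 6 y = 0.
This matches the Legendre equation (1 - x^2) y'' - 2x y' + n(n+1) y = 0 (note the -2x y' term) with n(n+1) = 6, so n = 2; the polynomial solution is P_2(x).
With y = sum_k a_k x^k, matching x^k gives (k+2)(k+1) a_{k+2} = [k(k+1) - n(n+1)] a_k = (k - 2)(k + 3) a_k. The right side vanishes at k = 2, so the series with the parity of 2 terminates at degree 2.
Standard normalization (P_n(1) = 1): leading coefficient (2n)!/(2^n (n!)^2) = 24/(4*4) = 3/2, so a_2 = 3/2. Work downward with a_k = (k+1)(k+2) a_{k+2} / ((k - 2)(k + 3)):
  a_0 = (1)(2)(3/2) / ((0 - 2)(0 + 3)) = 3/(-6) = -1/2
Hence P_2(x) = 3 x^2/2 - 1/2.

P_2(x); series = 3 x^2/2 - 1/2


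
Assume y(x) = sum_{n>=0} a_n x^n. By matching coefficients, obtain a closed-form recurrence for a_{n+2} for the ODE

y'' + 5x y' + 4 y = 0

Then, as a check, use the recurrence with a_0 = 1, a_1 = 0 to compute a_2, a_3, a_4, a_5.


Substitute y = sum_n a_n x^n.
y''(x) has coefficient (n+2)(n+1) a_{n+2} at x^n;
5 x y'(x) has coefficient 5 n a_n at x^n (shift);
4 y(x) has coefficient 4 a_n at x^n.
Matching x^n: (n+2)(n+1) a_{n+2} + (5n + 4) a_n = 0.
Thus a_{n+2} = (-5n - 4) / ((n+1)(n+2)) * a_n.

Check with a_0 = 1, a_1 = 0 (apply the recurrence for n = 0, 1, 2, 3): a_0 = 1, a_1 = 0, a_2 = -2, a_3 = 0, a_4 = 7/3, a_5 = 0.

a_(n+2) = (-5n - 4) / ((n+1)(n+2)) * a_n; check: a_0 = 1, a_1 = 0, a_2 = -2, a_3 = 0, a_4 = 7/3, a_5 = 0


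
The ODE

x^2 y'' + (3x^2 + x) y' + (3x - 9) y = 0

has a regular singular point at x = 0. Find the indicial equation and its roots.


Divide by x^2 to reach normal form y'' + P_1(x) y' + P_2(x) y = 0 with P_1(x) = 3 + 1/x and P_2(x) = 3/x - 9/x^2.
x = 0 is a singular point because the y'-coefficient 3 + 1/x has a pole at x = 0 and the y-coefficient 3/x - 9/x^2 has a pole at x = 0.
It is a regular singular point because x P_1(x) = p(x) = 3x + 1 and x^2 P_2(x) = q(x) = 3x - 9 are polynomials, hence analytic at x = 0.
p(0) = 1,  q(0) = -9.
Indicial equation: r(r-1) + p(0) r + q(0) = 0, i.e. r^2 + (p(0) - 1) r + q(0) = 0, i.e. r^2 - 9 = 0.
Discriminant: (0)^2 - 4(-9) = 36, so r = (0 ± 6)/2.
Solving: r_1 = 3, r_2 = -3.

indicial: r^2 - 9 = 0; roots r_1 = 3, r_2 = -3


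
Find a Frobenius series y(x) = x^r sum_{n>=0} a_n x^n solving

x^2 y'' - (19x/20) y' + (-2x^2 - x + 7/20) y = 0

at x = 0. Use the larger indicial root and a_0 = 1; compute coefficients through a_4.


Write in Frobenius form y'' + (p(x)/x) y' + (q(x)/x^2) y = 0:
  p(x) = -19/20,  q(x) = -2x^2 - x + 7/20.
Indicial equation: r(r-1) + (-19/20) r + (7/20) = 0 -> roots r_1 = 7/4, r_2 = 1/5.
Take r = r_1 = 7/4. Let y(x) = x^r sum_{n>=0} a_n x^n with a_0 = 1.
Substitute y = x^r sum a_n x^n and match x^{r+n}. The recurrence is
  D(n) a_n - 1 a_{n-1} - 2 a_{n-2} = 0,  where D(n) = (r+n)(r+n-1) + (-19/20)(r+n) + (7/20).
  a_n = [1 a_{n-1} + 2 a_{n-2}] / D(n).
Since the indicial polynomial factors as (r - r_1)(r - r_2), D(n) = (r_1 + n - r_1)(r_1 + n - r_2) = n(n + 31/20).
Evaluating step by step (a_0 = 1):
  n = 1: D(1) = 1(1 + 31/20) = 51/20; numerator = 1(1) = 1; a_1 = (1)/(51/20) = 20/51
  n = 2: D(2) = 2(2 + 31/20) = 71/10; numerator = 1(20/51) + 2(1) = 122/51; a_2 = (122/51)/(71/10) = 1220/3621
  n = 3: D(3) = 3(3 + 31/20) = 273/20; numerator = 1(1220/3621) + 2(20/51) = 4060/3621; a_3 = (4060/3621)/(273/20) = 11600/141219
  n = 4: D(4) = 4(4 + 31/20) = 111/5; numerator = 1(11600/141219) + 2(1220/3621) = 6280/8307; a_4 = (6280/8307)/(111/5) = 31400/922077

r = 7/4; a_0 = 1; a_1 = 20/51; a_2 = 1220/3621; a_3 = 11600/141219; a_4 = 31400/922077
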